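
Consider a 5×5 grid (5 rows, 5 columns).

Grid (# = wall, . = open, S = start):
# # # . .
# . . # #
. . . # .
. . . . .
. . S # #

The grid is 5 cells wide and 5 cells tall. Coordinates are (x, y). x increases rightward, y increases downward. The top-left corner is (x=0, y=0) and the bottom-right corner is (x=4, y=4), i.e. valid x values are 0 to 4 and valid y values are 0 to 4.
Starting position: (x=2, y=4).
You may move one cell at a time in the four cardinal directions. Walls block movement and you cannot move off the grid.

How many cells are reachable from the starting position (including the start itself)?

BFS flood-fill from (x=2, y=4):
  Distance 0: (x=2, y=4)
  Distance 1: (x=2, y=3), (x=1, y=4)
  Distance 2: (x=2, y=2), (x=1, y=3), (x=3, y=3), (x=0, y=4)
  Distance 3: (x=2, y=1), (x=1, y=2), (x=0, y=3), (x=4, y=3)
  Distance 4: (x=1, y=1), (x=0, y=2), (x=4, y=2)
Total reachable: 14 (grid has 16 open cells total)

Answer: Reachable cells: 14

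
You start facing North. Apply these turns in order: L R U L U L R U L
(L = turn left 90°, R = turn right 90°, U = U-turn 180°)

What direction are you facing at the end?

Answer: Final heading: North

Derivation:
Start: North
  L (left (90° counter-clockwise)) -> West
  R (right (90° clockwise)) -> North
  U (U-turn (180°)) -> South
  L (left (90° counter-clockwise)) -> East
  U (U-turn (180°)) -> West
  L (left (90° counter-clockwise)) -> South
  R (right (90° clockwise)) -> West
  U (U-turn (180°)) -> East
  L (left (90° counter-clockwise)) -> North
Final: North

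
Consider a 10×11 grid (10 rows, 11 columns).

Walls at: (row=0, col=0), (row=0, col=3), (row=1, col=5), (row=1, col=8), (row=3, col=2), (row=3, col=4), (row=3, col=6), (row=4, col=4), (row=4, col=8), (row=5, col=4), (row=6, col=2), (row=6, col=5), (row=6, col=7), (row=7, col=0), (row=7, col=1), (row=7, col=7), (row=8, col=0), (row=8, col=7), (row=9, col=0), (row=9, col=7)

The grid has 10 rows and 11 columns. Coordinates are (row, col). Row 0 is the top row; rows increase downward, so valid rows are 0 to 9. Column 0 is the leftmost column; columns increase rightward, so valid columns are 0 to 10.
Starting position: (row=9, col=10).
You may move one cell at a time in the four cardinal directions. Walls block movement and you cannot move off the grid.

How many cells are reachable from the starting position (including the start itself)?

Answer: Reachable cells: 90

Derivation:
BFS flood-fill from (row=9, col=10):
  Distance 0: (row=9, col=10)
  Distance 1: (row=8, col=10), (row=9, col=9)
  Distance 2: (row=7, col=10), (row=8, col=9), (row=9, col=8)
  Distance 3: (row=6, col=10), (row=7, col=9), (row=8, col=8)
  Distance 4: (row=5, col=10), (row=6, col=9), (row=7, col=8)
  Distance 5: (row=4, col=10), (row=5, col=9), (row=6, col=8)
  Distance 6: (row=3, col=10), (row=4, col=9), (row=5, col=8)
  Distance 7: (row=2, col=10), (row=3, col=9), (row=5, col=7)
  Distance 8: (row=1, col=10), (row=2, col=9), (row=3, col=8), (row=4, col=7), (row=5, col=6)
  Distance 9: (row=0, col=10), (row=1, col=9), (row=2, col=8), (row=3, col=7), (row=4, col=6), (row=5, col=5), (row=6, col=6)
  Distance 10: (row=0, col=9), (row=2, col=7), (row=4, col=5), (row=7, col=6)
  Distance 11: (row=0, col=8), (row=1, col=7), (row=2, col=6), (row=3, col=5), (row=7, col=5), (row=8, col=6)
  Distance 12: (row=0, col=7), (row=1, col=6), (row=2, col=5), (row=7, col=4), (row=8, col=5), (row=9, col=6)
  Distance 13: (row=0, col=6), (row=2, col=4), (row=6, col=4), (row=7, col=3), (row=8, col=4), (row=9, col=5)
  Distance 14: (row=0, col=5), (row=1, col=4), (row=2, col=3), (row=6, col=3), (row=7, col=2), (row=8, col=3), (row=9, col=4)
  Distance 15: (row=0, col=4), (row=1, col=3), (row=2, col=2), (row=3, col=3), (row=5, col=3), (row=8, col=2), (row=9, col=3)
  Distance 16: (row=1, col=2), (row=2, col=1), (row=4, col=3), (row=5, col=2), (row=8, col=1), (row=9, col=2)
  Distance 17: (row=0, col=2), (row=1, col=1), (row=2, col=0), (row=3, col=1), (row=4, col=2), (row=5, col=1), (row=9, col=1)
  Distance 18: (row=0, col=1), (row=1, col=0), (row=3, col=0), (row=4, col=1), (row=5, col=0), (row=6, col=1)
  Distance 19: (row=4, col=0), (row=6, col=0)
Total reachable: 90 (grid has 90 open cells total)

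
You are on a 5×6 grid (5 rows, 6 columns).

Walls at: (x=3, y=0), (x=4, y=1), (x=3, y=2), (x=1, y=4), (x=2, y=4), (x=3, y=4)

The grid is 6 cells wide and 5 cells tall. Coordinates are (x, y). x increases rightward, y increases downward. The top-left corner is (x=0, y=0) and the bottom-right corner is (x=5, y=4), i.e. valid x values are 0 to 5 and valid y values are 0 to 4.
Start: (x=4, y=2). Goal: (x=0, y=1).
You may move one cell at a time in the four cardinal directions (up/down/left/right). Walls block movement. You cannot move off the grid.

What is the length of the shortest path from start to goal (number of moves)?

BFS from (x=4, y=2) until reaching (x=0, y=1):
  Distance 0: (x=4, y=2)
  Distance 1: (x=5, y=2), (x=4, y=3)
  Distance 2: (x=5, y=1), (x=3, y=3), (x=5, y=3), (x=4, y=4)
  Distance 3: (x=5, y=0), (x=2, y=3), (x=5, y=4)
  Distance 4: (x=4, y=0), (x=2, y=2), (x=1, y=3)
  Distance 5: (x=2, y=1), (x=1, y=2), (x=0, y=3)
  Distance 6: (x=2, y=0), (x=1, y=1), (x=3, y=1), (x=0, y=2), (x=0, y=4)
  Distance 7: (x=1, y=0), (x=0, y=1)  <- goal reached here
One shortest path (7 moves): (x=4, y=2) -> (x=4, y=3) -> (x=3, y=3) -> (x=2, y=3) -> (x=1, y=3) -> (x=0, y=3) -> (x=0, y=2) -> (x=0, y=1)

Answer: Shortest path length: 7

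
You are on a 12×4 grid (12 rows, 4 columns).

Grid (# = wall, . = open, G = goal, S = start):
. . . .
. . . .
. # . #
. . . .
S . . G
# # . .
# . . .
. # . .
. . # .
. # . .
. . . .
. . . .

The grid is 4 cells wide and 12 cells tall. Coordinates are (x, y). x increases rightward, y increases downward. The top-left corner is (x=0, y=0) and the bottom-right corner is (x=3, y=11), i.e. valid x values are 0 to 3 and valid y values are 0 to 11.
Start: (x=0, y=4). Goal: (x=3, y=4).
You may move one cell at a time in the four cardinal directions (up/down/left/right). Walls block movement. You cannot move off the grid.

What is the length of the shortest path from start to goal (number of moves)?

BFS from (x=0, y=4) until reaching (x=3, y=4):
  Distance 0: (x=0, y=4)
  Distance 1: (x=0, y=3), (x=1, y=4)
  Distance 2: (x=0, y=2), (x=1, y=3), (x=2, y=4)
  Distance 3: (x=0, y=1), (x=2, y=3), (x=3, y=4), (x=2, y=5)  <- goal reached here
One shortest path (3 moves): (x=0, y=4) -> (x=1, y=4) -> (x=2, y=4) -> (x=3, y=4)

Answer: Shortest path length: 3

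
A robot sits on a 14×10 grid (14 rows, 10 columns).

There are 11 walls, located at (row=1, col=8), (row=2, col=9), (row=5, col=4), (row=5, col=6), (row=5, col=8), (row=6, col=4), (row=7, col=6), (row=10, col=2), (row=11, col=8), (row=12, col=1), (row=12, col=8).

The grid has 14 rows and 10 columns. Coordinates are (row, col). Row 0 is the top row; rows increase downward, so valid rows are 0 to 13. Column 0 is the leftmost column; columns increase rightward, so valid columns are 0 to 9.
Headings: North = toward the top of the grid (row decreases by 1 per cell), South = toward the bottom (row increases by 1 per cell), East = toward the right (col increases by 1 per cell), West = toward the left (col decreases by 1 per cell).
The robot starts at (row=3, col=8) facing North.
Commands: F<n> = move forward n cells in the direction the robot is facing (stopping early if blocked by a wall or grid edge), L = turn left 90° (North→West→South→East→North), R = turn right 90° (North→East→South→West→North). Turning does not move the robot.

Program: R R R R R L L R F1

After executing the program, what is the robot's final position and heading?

Start: (row=3, col=8), facing North
  R: turn right, now facing East
  R: turn right, now facing South
  R: turn right, now facing West
  R: turn right, now facing North
  R: turn right, now facing East
  L: turn left, now facing North
  L: turn left, now facing West
  R: turn right, now facing North
  F1: move forward 1, now at (row=2, col=8)
Final: (row=2, col=8), facing North

Answer: Final position: (row=2, col=8), facing North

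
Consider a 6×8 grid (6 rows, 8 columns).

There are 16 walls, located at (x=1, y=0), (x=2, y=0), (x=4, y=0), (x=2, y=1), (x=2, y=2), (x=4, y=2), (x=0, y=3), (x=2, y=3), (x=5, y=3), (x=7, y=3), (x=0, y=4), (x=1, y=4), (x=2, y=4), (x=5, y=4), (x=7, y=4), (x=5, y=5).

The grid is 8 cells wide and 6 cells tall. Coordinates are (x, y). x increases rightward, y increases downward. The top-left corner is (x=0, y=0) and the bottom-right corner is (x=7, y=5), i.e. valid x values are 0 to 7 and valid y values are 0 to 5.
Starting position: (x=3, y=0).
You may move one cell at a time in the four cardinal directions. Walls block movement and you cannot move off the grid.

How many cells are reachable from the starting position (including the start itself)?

Answer: Reachable cells: 26

Derivation:
BFS flood-fill from (x=3, y=0):
  Distance 0: (x=3, y=0)
  Distance 1: (x=3, y=1)
  Distance 2: (x=4, y=1), (x=3, y=2)
  Distance 3: (x=5, y=1), (x=3, y=3)
  Distance 4: (x=5, y=0), (x=6, y=1), (x=5, y=2), (x=4, y=3), (x=3, y=4)
  Distance 5: (x=6, y=0), (x=7, y=1), (x=6, y=2), (x=4, y=4), (x=3, y=5)
  Distance 6: (x=7, y=0), (x=7, y=2), (x=6, y=3), (x=2, y=5), (x=4, y=5)
  Distance 7: (x=6, y=4), (x=1, y=5)
  Distance 8: (x=0, y=5), (x=6, y=5)
  Distance 9: (x=7, y=5)
Total reachable: 26 (grid has 32 open cells total)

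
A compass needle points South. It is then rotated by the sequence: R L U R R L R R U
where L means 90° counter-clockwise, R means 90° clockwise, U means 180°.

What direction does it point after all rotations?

Answer: Final heading: East

Derivation:
Start: South
  R (right (90° clockwise)) -> West
  L (left (90° counter-clockwise)) -> South
  U (U-turn (180°)) -> North
  R (right (90° clockwise)) -> East
  R (right (90° clockwise)) -> South
  L (left (90° counter-clockwise)) -> East
  R (right (90° clockwise)) -> South
  R (right (90° clockwise)) -> West
  U (U-turn (180°)) -> East
Final: East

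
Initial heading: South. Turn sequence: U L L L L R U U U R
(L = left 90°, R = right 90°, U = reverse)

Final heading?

Start: South
  U (U-turn (180°)) -> North
  L (left (90° counter-clockwise)) -> West
  L (left (90° counter-clockwise)) -> South
  L (left (90° counter-clockwise)) -> East
  L (left (90° counter-clockwise)) -> North
  R (right (90° clockwise)) -> East
  U (U-turn (180°)) -> West
  U (U-turn (180°)) -> East
  U (U-turn (180°)) -> West
  R (right (90° clockwise)) -> North
Final: North

Answer: Final heading: North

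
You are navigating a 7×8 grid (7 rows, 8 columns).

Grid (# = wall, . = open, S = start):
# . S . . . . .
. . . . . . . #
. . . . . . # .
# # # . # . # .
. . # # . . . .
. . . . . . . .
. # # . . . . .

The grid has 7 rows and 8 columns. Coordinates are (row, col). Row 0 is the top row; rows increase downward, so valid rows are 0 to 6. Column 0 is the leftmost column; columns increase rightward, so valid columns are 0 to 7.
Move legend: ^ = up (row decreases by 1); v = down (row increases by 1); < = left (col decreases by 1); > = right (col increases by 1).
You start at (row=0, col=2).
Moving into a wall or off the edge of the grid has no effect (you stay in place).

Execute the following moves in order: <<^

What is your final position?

Start: (row=0, col=2)
  < (left): (row=0, col=2) -> (row=0, col=1)
  < (left): blocked, stay at (row=0, col=1)
  ^ (up): blocked, stay at (row=0, col=1)
Final: (row=0, col=1)

Answer: Final position: (row=0, col=1)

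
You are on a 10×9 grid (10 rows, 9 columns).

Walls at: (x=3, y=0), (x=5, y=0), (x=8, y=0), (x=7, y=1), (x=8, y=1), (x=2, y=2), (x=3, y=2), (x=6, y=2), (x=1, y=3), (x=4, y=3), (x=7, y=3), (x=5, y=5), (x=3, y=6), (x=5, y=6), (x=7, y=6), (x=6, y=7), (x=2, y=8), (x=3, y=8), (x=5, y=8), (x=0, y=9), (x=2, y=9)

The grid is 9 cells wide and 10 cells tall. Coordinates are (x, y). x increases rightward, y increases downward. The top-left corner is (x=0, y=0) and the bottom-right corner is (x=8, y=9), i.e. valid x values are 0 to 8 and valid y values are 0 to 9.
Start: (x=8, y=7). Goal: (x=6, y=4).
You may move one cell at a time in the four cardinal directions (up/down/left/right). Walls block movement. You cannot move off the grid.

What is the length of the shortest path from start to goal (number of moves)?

BFS from (x=8, y=7) until reaching (x=6, y=4):
  Distance 0: (x=8, y=7)
  Distance 1: (x=8, y=6), (x=7, y=7), (x=8, y=8)
  Distance 2: (x=8, y=5), (x=7, y=8), (x=8, y=9)
  Distance 3: (x=8, y=4), (x=7, y=5), (x=6, y=8), (x=7, y=9)
  Distance 4: (x=8, y=3), (x=7, y=4), (x=6, y=5), (x=6, y=9)
  Distance 5: (x=8, y=2), (x=6, y=4), (x=6, y=6), (x=5, y=9)  <- goal reached here
One shortest path (5 moves): (x=8, y=7) -> (x=8, y=6) -> (x=8, y=5) -> (x=7, y=5) -> (x=6, y=5) -> (x=6, y=4)

Answer: Shortest path length: 5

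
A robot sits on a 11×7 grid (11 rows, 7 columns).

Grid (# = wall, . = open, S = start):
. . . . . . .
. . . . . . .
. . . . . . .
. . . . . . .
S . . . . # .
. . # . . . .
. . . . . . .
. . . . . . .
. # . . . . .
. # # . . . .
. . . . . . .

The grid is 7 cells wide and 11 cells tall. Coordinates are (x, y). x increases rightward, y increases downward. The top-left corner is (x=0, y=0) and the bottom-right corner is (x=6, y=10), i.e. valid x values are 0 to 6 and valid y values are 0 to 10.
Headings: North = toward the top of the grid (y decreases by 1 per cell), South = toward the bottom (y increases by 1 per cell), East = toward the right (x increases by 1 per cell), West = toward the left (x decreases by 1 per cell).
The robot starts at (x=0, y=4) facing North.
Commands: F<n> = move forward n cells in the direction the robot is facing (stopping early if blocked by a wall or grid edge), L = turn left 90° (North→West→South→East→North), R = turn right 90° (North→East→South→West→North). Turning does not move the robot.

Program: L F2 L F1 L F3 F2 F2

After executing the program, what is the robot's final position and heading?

Answer: Final position: (x=1, y=5), facing East

Derivation:
Start: (x=0, y=4), facing North
  L: turn left, now facing West
  F2: move forward 0/2 (blocked), now at (x=0, y=4)
  L: turn left, now facing South
  F1: move forward 1, now at (x=0, y=5)
  L: turn left, now facing East
  F3: move forward 1/3 (blocked), now at (x=1, y=5)
  F2: move forward 0/2 (blocked), now at (x=1, y=5)
  F2: move forward 0/2 (blocked), now at (x=1, y=5)
Final: (x=1, y=5), facing East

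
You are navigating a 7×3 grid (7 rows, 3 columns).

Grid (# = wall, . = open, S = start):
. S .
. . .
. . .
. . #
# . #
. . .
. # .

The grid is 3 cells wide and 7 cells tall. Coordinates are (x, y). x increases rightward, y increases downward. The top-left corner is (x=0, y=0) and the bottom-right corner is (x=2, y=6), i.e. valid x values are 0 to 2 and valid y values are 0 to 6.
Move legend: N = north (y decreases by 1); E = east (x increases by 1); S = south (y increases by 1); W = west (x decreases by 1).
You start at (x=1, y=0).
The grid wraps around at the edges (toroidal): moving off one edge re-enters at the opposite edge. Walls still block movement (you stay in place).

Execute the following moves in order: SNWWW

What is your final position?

Answer: Final position: (x=1, y=0)

Derivation:
Start: (x=1, y=0)
  S (south): (x=1, y=0) -> (x=1, y=1)
  N (north): (x=1, y=1) -> (x=1, y=0)
  W (west): (x=1, y=0) -> (x=0, y=0)
  W (west): (x=0, y=0) -> (x=2, y=0)
  W (west): (x=2, y=0) -> (x=1, y=0)
Final: (x=1, y=0)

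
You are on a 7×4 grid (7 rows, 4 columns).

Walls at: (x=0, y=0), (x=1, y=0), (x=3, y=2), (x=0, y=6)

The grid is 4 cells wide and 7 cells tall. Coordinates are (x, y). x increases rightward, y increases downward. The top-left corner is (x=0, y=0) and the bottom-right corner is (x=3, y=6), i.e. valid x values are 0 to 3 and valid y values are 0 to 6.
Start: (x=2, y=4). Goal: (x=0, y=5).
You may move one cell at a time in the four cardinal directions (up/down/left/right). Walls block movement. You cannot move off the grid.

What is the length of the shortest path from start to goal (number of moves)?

Answer: Shortest path length: 3

Derivation:
BFS from (x=2, y=4) until reaching (x=0, y=5):
  Distance 0: (x=2, y=4)
  Distance 1: (x=2, y=3), (x=1, y=4), (x=3, y=4), (x=2, y=5)
  Distance 2: (x=2, y=2), (x=1, y=3), (x=3, y=3), (x=0, y=4), (x=1, y=5), (x=3, y=5), (x=2, y=6)
  Distance 3: (x=2, y=1), (x=1, y=2), (x=0, y=3), (x=0, y=5), (x=1, y=6), (x=3, y=6)  <- goal reached here
One shortest path (3 moves): (x=2, y=4) -> (x=1, y=4) -> (x=0, y=4) -> (x=0, y=5)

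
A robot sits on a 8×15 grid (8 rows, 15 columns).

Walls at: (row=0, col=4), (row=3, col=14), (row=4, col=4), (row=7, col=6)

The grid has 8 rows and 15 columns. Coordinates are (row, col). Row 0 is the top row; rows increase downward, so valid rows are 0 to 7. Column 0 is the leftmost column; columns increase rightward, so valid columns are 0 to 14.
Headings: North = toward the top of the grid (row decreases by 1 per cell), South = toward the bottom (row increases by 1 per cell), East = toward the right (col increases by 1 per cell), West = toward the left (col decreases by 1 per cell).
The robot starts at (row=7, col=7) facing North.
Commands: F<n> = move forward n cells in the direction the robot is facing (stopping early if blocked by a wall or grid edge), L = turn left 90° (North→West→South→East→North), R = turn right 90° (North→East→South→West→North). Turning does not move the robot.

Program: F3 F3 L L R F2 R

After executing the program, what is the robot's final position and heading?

Start: (row=7, col=7), facing North
  F3: move forward 3, now at (row=4, col=7)
  F3: move forward 3, now at (row=1, col=7)
  L: turn left, now facing West
  L: turn left, now facing South
  R: turn right, now facing West
  F2: move forward 2, now at (row=1, col=5)
  R: turn right, now facing North
Final: (row=1, col=5), facing North

Answer: Final position: (row=1, col=5), facing North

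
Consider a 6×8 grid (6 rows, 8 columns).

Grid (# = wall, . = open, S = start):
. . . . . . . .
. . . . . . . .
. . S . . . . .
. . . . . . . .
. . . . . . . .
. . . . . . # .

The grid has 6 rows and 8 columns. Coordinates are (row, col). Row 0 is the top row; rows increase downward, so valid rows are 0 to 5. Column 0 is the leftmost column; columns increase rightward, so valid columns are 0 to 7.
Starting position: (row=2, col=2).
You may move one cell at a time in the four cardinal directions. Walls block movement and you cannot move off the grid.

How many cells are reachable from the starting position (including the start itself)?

BFS flood-fill from (row=2, col=2):
  Distance 0: (row=2, col=2)
  Distance 1: (row=1, col=2), (row=2, col=1), (row=2, col=3), (row=3, col=2)
  Distance 2: (row=0, col=2), (row=1, col=1), (row=1, col=3), (row=2, col=0), (row=2, col=4), (row=3, col=1), (row=3, col=3), (row=4, col=2)
  Distance 3: (row=0, col=1), (row=0, col=3), (row=1, col=0), (row=1, col=4), (row=2, col=5), (row=3, col=0), (row=3, col=4), (row=4, col=1), (row=4, col=3), (row=5, col=2)
  Distance 4: (row=0, col=0), (row=0, col=4), (row=1, col=5), (row=2, col=6), (row=3, col=5), (row=4, col=0), (row=4, col=4), (row=5, col=1), (row=5, col=3)
  Distance 5: (row=0, col=5), (row=1, col=6), (row=2, col=7), (row=3, col=6), (row=4, col=5), (row=5, col=0), (row=5, col=4)
  Distance 6: (row=0, col=6), (row=1, col=7), (row=3, col=7), (row=4, col=6), (row=5, col=5)
  Distance 7: (row=0, col=7), (row=4, col=7)
  Distance 8: (row=5, col=7)
Total reachable: 47 (grid has 47 open cells total)

Answer: Reachable cells: 47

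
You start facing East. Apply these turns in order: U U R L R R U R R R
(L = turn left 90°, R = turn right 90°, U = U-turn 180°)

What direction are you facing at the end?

Start: East
  U (U-turn (180°)) -> West
  U (U-turn (180°)) -> East
  R (right (90° clockwise)) -> South
  L (left (90° counter-clockwise)) -> East
  R (right (90° clockwise)) -> South
  R (right (90° clockwise)) -> West
  U (U-turn (180°)) -> East
  R (right (90° clockwise)) -> South
  R (right (90° clockwise)) -> West
  R (right (90° clockwise)) -> North
Final: North

Answer: Final heading: North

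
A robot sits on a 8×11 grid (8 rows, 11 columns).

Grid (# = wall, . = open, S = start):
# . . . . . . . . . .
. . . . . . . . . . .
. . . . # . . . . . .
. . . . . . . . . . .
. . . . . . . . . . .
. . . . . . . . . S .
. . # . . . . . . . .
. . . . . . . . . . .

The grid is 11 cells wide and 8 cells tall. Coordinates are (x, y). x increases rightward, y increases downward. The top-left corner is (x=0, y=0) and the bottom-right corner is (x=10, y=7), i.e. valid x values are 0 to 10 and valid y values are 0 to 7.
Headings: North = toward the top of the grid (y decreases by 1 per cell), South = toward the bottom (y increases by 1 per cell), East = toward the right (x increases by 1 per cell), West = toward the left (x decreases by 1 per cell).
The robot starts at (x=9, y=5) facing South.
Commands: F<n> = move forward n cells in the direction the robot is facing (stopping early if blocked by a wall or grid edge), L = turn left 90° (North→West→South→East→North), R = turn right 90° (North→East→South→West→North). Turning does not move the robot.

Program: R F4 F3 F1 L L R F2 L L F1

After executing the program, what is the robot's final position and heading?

Start: (x=9, y=5), facing South
  R: turn right, now facing West
  F4: move forward 4, now at (x=5, y=5)
  F3: move forward 3, now at (x=2, y=5)
  F1: move forward 1, now at (x=1, y=5)
  L: turn left, now facing South
  L: turn left, now facing East
  R: turn right, now facing South
  F2: move forward 2, now at (x=1, y=7)
  L: turn left, now facing East
  L: turn left, now facing North
  F1: move forward 1, now at (x=1, y=6)
Final: (x=1, y=6), facing North

Answer: Final position: (x=1, y=6), facing North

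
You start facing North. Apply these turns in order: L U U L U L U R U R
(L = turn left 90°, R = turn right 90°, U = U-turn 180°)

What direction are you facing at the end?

Start: North
  L (left (90° counter-clockwise)) -> West
  U (U-turn (180°)) -> East
  U (U-turn (180°)) -> West
  L (left (90° counter-clockwise)) -> South
  U (U-turn (180°)) -> North
  L (left (90° counter-clockwise)) -> West
  U (U-turn (180°)) -> East
  R (right (90° clockwise)) -> South
  U (U-turn (180°)) -> North
  R (right (90° clockwise)) -> East
Final: East

Answer: Final heading: East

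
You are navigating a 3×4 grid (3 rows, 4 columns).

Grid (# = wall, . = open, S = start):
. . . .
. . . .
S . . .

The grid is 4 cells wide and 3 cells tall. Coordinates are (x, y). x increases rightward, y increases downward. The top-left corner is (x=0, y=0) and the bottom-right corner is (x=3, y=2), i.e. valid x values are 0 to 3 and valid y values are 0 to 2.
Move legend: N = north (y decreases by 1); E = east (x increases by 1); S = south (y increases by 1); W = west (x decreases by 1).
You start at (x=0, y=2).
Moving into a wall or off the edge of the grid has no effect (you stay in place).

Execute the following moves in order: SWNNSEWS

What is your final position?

Answer: Final position: (x=0, y=2)

Derivation:
Start: (x=0, y=2)
  S (south): blocked, stay at (x=0, y=2)
  W (west): blocked, stay at (x=0, y=2)
  N (north): (x=0, y=2) -> (x=0, y=1)
  N (north): (x=0, y=1) -> (x=0, y=0)
  S (south): (x=0, y=0) -> (x=0, y=1)
  E (east): (x=0, y=1) -> (x=1, y=1)
  W (west): (x=1, y=1) -> (x=0, y=1)
  S (south): (x=0, y=1) -> (x=0, y=2)
Final: (x=0, y=2)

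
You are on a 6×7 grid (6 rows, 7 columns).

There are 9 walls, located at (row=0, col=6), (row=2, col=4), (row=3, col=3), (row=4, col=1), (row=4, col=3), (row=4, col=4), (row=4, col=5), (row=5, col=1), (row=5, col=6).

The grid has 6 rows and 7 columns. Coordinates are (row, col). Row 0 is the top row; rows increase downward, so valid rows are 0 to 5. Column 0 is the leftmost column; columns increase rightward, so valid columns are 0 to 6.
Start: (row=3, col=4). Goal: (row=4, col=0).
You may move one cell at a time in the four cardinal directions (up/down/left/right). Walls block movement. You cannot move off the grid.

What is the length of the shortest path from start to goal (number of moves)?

BFS from (row=3, col=4) until reaching (row=4, col=0):
  Distance 0: (row=3, col=4)
  Distance 1: (row=3, col=5)
  Distance 2: (row=2, col=5), (row=3, col=6)
  Distance 3: (row=1, col=5), (row=2, col=6), (row=4, col=6)
  Distance 4: (row=0, col=5), (row=1, col=4), (row=1, col=6)
  Distance 5: (row=0, col=4), (row=1, col=3)
  Distance 6: (row=0, col=3), (row=1, col=2), (row=2, col=3)
  Distance 7: (row=0, col=2), (row=1, col=1), (row=2, col=2)
  Distance 8: (row=0, col=1), (row=1, col=0), (row=2, col=1), (row=3, col=2)
  Distance 9: (row=0, col=0), (row=2, col=0), (row=3, col=1), (row=4, col=2)
  Distance 10: (row=3, col=0), (row=5, col=2)
  Distance 11: (row=4, col=0), (row=5, col=3)  <- goal reached here
One shortest path (11 moves): (row=3, col=4) -> (row=3, col=5) -> (row=2, col=5) -> (row=1, col=5) -> (row=1, col=4) -> (row=1, col=3) -> (row=1, col=2) -> (row=1, col=1) -> (row=1, col=0) -> (row=2, col=0) -> (row=3, col=0) -> (row=4, col=0)

Answer: Shortest path length: 11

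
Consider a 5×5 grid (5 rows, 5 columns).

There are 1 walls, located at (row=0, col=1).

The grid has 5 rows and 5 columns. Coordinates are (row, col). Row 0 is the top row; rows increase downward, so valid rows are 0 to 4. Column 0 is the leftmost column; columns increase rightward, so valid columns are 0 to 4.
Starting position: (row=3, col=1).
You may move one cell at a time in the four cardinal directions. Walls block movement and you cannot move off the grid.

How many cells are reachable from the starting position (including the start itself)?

Answer: Reachable cells: 24

Derivation:
BFS flood-fill from (row=3, col=1):
  Distance 0: (row=3, col=1)
  Distance 1: (row=2, col=1), (row=3, col=0), (row=3, col=2), (row=4, col=1)
  Distance 2: (row=1, col=1), (row=2, col=0), (row=2, col=2), (row=3, col=3), (row=4, col=0), (row=4, col=2)
  Distance 3: (row=1, col=0), (row=1, col=2), (row=2, col=3), (row=3, col=4), (row=4, col=3)
  Distance 4: (row=0, col=0), (row=0, col=2), (row=1, col=3), (row=2, col=4), (row=4, col=4)
  Distance 5: (row=0, col=3), (row=1, col=4)
  Distance 6: (row=0, col=4)
Total reachable: 24 (grid has 24 open cells total)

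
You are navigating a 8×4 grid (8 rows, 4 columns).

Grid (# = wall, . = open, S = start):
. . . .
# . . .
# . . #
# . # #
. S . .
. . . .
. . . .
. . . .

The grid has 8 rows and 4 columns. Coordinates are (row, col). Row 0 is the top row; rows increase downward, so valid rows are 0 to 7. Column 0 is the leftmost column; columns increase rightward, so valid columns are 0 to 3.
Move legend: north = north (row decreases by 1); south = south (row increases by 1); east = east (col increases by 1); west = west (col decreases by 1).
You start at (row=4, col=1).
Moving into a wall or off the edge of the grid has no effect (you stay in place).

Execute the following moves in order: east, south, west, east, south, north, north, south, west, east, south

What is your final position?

Answer: Final position: (row=6, col=2)

Derivation:
Start: (row=4, col=1)
  east (east): (row=4, col=1) -> (row=4, col=2)
  south (south): (row=4, col=2) -> (row=5, col=2)
  west (west): (row=5, col=2) -> (row=5, col=1)
  east (east): (row=5, col=1) -> (row=5, col=2)
  south (south): (row=5, col=2) -> (row=6, col=2)
  north (north): (row=6, col=2) -> (row=5, col=2)
  north (north): (row=5, col=2) -> (row=4, col=2)
  south (south): (row=4, col=2) -> (row=5, col=2)
  west (west): (row=5, col=2) -> (row=5, col=1)
  east (east): (row=5, col=1) -> (row=5, col=2)
  south (south): (row=5, col=2) -> (row=6, col=2)
Final: (row=6, col=2)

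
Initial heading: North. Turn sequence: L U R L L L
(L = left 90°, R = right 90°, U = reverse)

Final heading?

Start: North
  L (left (90° counter-clockwise)) -> West
  U (U-turn (180°)) -> East
  R (right (90° clockwise)) -> South
  L (left (90° counter-clockwise)) -> East
  L (left (90° counter-clockwise)) -> North
  L (left (90° counter-clockwise)) -> West
Final: West

Answer: Final heading: West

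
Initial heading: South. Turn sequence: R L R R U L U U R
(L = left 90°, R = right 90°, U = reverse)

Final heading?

Start: South
  R (right (90° clockwise)) -> West
  L (left (90° counter-clockwise)) -> South
  R (right (90° clockwise)) -> West
  R (right (90° clockwise)) -> North
  U (U-turn (180°)) -> South
  L (left (90° counter-clockwise)) -> East
  U (U-turn (180°)) -> West
  U (U-turn (180°)) -> East
  R (right (90° clockwise)) -> South
Final: South

Answer: Final heading: South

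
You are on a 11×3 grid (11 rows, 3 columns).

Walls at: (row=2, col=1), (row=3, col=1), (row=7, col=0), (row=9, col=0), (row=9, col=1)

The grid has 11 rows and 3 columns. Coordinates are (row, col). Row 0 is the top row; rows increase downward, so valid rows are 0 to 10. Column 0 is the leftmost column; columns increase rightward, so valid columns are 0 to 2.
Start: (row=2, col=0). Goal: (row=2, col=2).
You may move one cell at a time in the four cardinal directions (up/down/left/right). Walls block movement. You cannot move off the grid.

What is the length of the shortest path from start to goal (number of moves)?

Answer: Shortest path length: 4

Derivation:
BFS from (row=2, col=0) until reaching (row=2, col=2):
  Distance 0: (row=2, col=0)
  Distance 1: (row=1, col=0), (row=3, col=0)
  Distance 2: (row=0, col=0), (row=1, col=1), (row=4, col=0)
  Distance 3: (row=0, col=1), (row=1, col=2), (row=4, col=1), (row=5, col=0)
  Distance 4: (row=0, col=2), (row=2, col=2), (row=4, col=2), (row=5, col=1), (row=6, col=0)  <- goal reached here
One shortest path (4 moves): (row=2, col=0) -> (row=1, col=0) -> (row=1, col=1) -> (row=1, col=2) -> (row=2, col=2)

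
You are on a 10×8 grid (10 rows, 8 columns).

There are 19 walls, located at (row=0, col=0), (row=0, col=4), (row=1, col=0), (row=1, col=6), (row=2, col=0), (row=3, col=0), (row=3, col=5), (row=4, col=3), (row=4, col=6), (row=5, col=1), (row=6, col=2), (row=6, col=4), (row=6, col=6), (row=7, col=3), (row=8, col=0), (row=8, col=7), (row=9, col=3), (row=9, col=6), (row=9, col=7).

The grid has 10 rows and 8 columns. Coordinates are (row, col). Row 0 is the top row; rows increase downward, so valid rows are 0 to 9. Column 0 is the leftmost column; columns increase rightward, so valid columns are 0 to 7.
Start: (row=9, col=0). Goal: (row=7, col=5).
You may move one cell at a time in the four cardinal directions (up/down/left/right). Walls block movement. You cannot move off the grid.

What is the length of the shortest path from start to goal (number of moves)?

Answer: Shortest path length: 7

Derivation:
BFS from (row=9, col=0) until reaching (row=7, col=5):
  Distance 0: (row=9, col=0)
  Distance 1: (row=9, col=1)
  Distance 2: (row=8, col=1), (row=9, col=2)
  Distance 3: (row=7, col=1), (row=8, col=2)
  Distance 4: (row=6, col=1), (row=7, col=0), (row=7, col=2), (row=8, col=3)
  Distance 5: (row=6, col=0), (row=8, col=4)
  Distance 6: (row=5, col=0), (row=7, col=4), (row=8, col=5), (row=9, col=4)
  Distance 7: (row=4, col=0), (row=7, col=5), (row=8, col=6), (row=9, col=5)  <- goal reached here
One shortest path (7 moves): (row=9, col=0) -> (row=9, col=1) -> (row=9, col=2) -> (row=8, col=2) -> (row=8, col=3) -> (row=8, col=4) -> (row=8, col=5) -> (row=7, col=5)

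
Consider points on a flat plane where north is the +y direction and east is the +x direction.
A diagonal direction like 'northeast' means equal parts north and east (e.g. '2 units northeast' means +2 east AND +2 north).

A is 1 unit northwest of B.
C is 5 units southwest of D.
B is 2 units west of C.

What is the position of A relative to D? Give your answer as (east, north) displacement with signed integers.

Answer: A is at (east=-8, north=-4) relative to D.

Derivation:
Place D at the origin (east=0, north=0).
  C is 5 units southwest of D: delta (east=-5, north=-5); C at (east=-5, north=-5).
  B is 2 units west of C: delta (east=-2, north=+0); B at (east=-7, north=-5).
  A is 1 unit northwest of B: delta (east=-1, north=+1); A at (east=-8, north=-4).
Therefore A relative to D: (east=-8, north=-4).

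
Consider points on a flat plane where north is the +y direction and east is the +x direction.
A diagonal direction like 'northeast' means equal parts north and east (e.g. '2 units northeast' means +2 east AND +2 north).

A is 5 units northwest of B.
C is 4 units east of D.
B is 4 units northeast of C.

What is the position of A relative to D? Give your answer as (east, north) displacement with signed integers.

Place D at the origin (east=0, north=0).
  C is 4 units east of D: delta (east=+4, north=+0); C at (east=4, north=0).
  B is 4 units northeast of C: delta (east=+4, north=+4); B at (east=8, north=4).
  A is 5 units northwest of B: delta (east=-5, north=+5); A at (east=3, north=9).
Therefore A relative to D: (east=3, north=9).

Answer: A is at (east=3, north=9) relative to D.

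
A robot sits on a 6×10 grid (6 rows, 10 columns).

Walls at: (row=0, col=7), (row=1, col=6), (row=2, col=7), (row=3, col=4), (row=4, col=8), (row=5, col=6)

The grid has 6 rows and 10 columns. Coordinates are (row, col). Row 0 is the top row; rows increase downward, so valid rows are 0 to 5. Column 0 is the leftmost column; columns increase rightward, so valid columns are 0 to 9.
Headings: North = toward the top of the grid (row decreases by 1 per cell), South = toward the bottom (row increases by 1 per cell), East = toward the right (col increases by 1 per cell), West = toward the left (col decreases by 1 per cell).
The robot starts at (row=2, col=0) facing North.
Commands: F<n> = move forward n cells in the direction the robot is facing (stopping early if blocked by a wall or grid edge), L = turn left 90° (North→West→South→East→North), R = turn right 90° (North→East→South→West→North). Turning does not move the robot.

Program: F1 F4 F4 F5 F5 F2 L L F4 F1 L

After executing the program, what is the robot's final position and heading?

Answer: Final position: (row=5, col=0), facing East

Derivation:
Start: (row=2, col=0), facing North
  F1: move forward 1, now at (row=1, col=0)
  F4: move forward 1/4 (blocked), now at (row=0, col=0)
  F4: move forward 0/4 (blocked), now at (row=0, col=0)
  F5: move forward 0/5 (blocked), now at (row=0, col=0)
  F5: move forward 0/5 (blocked), now at (row=0, col=0)
  F2: move forward 0/2 (blocked), now at (row=0, col=0)
  L: turn left, now facing West
  L: turn left, now facing South
  F4: move forward 4, now at (row=4, col=0)
  F1: move forward 1, now at (row=5, col=0)
  L: turn left, now facing East
Final: (row=5, col=0), facing East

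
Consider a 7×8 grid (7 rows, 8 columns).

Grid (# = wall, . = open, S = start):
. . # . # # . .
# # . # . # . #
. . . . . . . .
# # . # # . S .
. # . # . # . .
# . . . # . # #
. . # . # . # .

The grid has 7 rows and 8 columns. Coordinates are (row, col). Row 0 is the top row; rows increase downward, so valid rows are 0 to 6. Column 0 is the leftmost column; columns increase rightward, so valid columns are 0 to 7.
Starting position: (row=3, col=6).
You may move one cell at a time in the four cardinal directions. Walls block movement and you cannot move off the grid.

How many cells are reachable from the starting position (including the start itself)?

BFS flood-fill from (row=3, col=6):
  Distance 0: (row=3, col=6)
  Distance 1: (row=2, col=6), (row=3, col=5), (row=3, col=7), (row=4, col=6)
  Distance 2: (row=1, col=6), (row=2, col=5), (row=2, col=7), (row=4, col=7)
  Distance 3: (row=0, col=6), (row=2, col=4)
  Distance 4: (row=0, col=7), (row=1, col=4), (row=2, col=3)
  Distance 5: (row=2, col=2)
  Distance 6: (row=1, col=2), (row=2, col=1), (row=3, col=2)
  Distance 7: (row=2, col=0), (row=4, col=2)
  Distance 8: (row=5, col=2)
  Distance 9: (row=5, col=1), (row=5, col=3)
  Distance 10: (row=6, col=1), (row=6, col=3)
  Distance 11: (row=6, col=0)
Total reachable: 26 (grid has 34 open cells total)

Answer: Reachable cells: 26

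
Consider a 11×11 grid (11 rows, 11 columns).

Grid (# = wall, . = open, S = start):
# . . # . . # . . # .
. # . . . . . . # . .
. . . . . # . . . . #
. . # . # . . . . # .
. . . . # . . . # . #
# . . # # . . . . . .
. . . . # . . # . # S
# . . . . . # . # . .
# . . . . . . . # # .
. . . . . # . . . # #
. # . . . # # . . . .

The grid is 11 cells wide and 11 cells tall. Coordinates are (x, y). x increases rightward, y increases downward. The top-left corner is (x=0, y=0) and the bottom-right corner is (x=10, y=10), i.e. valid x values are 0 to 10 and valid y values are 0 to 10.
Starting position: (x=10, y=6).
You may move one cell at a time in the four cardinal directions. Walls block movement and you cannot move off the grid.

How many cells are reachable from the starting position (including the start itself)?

BFS flood-fill from (x=10, y=6):
  Distance 0: (x=10, y=6)
  Distance 1: (x=10, y=5), (x=10, y=7)
  Distance 2: (x=9, y=5), (x=9, y=7), (x=10, y=8)
  Distance 3: (x=9, y=4), (x=8, y=5)
  Distance 4: (x=7, y=5), (x=8, y=6)
  Distance 5: (x=7, y=4), (x=6, y=5)
  Distance 6: (x=7, y=3), (x=6, y=4), (x=5, y=5), (x=6, y=6)
  Distance 7: (x=7, y=2), (x=6, y=3), (x=8, y=3), (x=5, y=4), (x=5, y=6)
  Distance 8: (x=7, y=1), (x=6, y=2), (x=8, y=2), (x=5, y=3), (x=5, y=7)
  Distance 9: (x=7, y=0), (x=6, y=1), (x=9, y=2), (x=4, y=7), (x=5, y=8)
  Distance 10: (x=8, y=0), (x=5, y=1), (x=9, y=1), (x=3, y=7), (x=4, y=8), (x=6, y=8)
  Distance 11: (x=5, y=0), (x=4, y=1), (x=10, y=1), (x=3, y=6), (x=2, y=7), (x=3, y=8), (x=7, y=8), (x=4, y=9), (x=6, y=9)
  Distance 12: (x=4, y=0), (x=10, y=0), (x=3, y=1), (x=4, y=2), (x=2, y=6), (x=1, y=7), (x=7, y=7), (x=2, y=8), (x=3, y=9), (x=7, y=9), (x=4, y=10)
  Distance 13: (x=2, y=1), (x=3, y=2), (x=2, y=5), (x=1, y=6), (x=1, y=8), (x=2, y=9), (x=8, y=9), (x=3, y=10), (x=7, y=10)
  Distance 14: (x=2, y=0), (x=2, y=2), (x=3, y=3), (x=2, y=4), (x=1, y=5), (x=0, y=6), (x=1, y=9), (x=2, y=10), (x=8, y=10)
  Distance 15: (x=1, y=0), (x=1, y=2), (x=1, y=4), (x=3, y=4), (x=0, y=9), (x=9, y=10)
  Distance 16: (x=0, y=2), (x=1, y=3), (x=0, y=4), (x=0, y=10), (x=10, y=10)
  Distance 17: (x=0, y=1), (x=0, y=3)
Total reachable: 88 (grid has 89 open cells total)

Answer: Reachable cells: 88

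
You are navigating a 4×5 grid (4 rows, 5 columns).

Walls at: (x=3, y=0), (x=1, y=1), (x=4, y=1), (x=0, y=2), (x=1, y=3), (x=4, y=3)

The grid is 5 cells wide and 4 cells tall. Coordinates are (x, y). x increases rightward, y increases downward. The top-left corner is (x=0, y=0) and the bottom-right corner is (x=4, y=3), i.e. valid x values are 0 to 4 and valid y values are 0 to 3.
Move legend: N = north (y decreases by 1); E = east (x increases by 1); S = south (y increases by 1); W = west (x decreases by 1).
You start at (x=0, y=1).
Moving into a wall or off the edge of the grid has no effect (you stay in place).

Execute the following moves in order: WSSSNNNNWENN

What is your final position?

Answer: Final position: (x=1, y=0)

Derivation:
Start: (x=0, y=1)
  W (west): blocked, stay at (x=0, y=1)
  [×3]S (south): blocked, stay at (x=0, y=1)
  N (north): (x=0, y=1) -> (x=0, y=0)
  [×3]N (north): blocked, stay at (x=0, y=0)
  W (west): blocked, stay at (x=0, y=0)
  E (east): (x=0, y=0) -> (x=1, y=0)
  N (north): blocked, stay at (x=1, y=0)
  N (north): blocked, stay at (x=1, y=0)
Final: (x=1, y=0)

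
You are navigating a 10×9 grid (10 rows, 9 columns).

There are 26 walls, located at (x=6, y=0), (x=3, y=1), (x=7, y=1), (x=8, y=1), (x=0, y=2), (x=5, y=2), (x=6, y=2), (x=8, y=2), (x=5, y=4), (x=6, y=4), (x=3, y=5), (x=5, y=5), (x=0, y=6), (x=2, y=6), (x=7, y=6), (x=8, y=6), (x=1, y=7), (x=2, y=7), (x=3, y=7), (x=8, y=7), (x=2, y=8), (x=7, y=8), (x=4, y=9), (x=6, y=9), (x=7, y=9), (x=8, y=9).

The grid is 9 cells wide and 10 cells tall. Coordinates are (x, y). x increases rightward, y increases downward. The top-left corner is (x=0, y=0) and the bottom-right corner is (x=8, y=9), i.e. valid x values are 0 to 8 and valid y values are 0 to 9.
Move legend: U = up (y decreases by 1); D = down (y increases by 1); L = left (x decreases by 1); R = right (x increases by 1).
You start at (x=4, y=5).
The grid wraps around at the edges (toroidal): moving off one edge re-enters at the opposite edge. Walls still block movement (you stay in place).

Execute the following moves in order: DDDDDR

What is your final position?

Answer: Final position: (x=5, y=8)

Derivation:
Start: (x=4, y=5)
  D (down): (x=4, y=5) -> (x=4, y=6)
  D (down): (x=4, y=6) -> (x=4, y=7)
  D (down): (x=4, y=7) -> (x=4, y=8)
  D (down): blocked, stay at (x=4, y=8)
  D (down): blocked, stay at (x=4, y=8)
  R (right): (x=4, y=8) -> (x=5, y=8)
Final: (x=5, y=8)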